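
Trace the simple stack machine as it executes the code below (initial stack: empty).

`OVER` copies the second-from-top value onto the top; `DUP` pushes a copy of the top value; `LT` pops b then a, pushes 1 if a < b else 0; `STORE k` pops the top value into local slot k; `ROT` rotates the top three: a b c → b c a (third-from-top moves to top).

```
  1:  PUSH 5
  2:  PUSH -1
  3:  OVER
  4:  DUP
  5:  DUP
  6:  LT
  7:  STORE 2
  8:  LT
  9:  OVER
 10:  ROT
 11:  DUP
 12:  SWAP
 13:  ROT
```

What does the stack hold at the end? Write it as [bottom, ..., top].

PUSH 5   5
PUSH -1  5 -1
OVER     5 -1 5
DUP      5 -1 5 5
DUP      5 -1 5 5 5
LT       5 -1 5 0
STORE 2  5 -1 5
LT       5 1
OVER     5 1 5
ROT      1 5 5
DUP      1 5 5 5
SWAP     1 5 5 5
ROT      1 5 5 5

[1, 5, 5, 5]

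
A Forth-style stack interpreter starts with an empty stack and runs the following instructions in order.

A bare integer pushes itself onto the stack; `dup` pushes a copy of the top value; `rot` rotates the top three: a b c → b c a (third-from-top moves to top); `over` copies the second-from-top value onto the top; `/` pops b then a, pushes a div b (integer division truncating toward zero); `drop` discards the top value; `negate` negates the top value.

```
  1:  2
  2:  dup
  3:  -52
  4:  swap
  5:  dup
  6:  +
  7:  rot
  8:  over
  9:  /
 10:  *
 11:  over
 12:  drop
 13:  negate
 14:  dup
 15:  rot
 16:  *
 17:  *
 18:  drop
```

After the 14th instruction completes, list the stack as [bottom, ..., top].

[-52, 0, 0]

2      → 2
dup    → 2 2
-52    → 2 2 -52
swap   → 2 -52 2
dup    → 2 -52 2 2
+      → 2 -52 4
rot    → -52 4 2
over   → -52 4 2 4
/      → -52 4 0
*      → -52 0
over   → -52 0 -52
drop   → -52 0
negate → -52 0
dup    → -52 0 0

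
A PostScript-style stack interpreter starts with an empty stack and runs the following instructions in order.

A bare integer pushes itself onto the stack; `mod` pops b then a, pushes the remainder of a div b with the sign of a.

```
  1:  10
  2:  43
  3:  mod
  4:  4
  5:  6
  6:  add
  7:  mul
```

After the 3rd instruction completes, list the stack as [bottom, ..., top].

[10]

10  -> [10]
43  -> [10, 43]
mod -> [10]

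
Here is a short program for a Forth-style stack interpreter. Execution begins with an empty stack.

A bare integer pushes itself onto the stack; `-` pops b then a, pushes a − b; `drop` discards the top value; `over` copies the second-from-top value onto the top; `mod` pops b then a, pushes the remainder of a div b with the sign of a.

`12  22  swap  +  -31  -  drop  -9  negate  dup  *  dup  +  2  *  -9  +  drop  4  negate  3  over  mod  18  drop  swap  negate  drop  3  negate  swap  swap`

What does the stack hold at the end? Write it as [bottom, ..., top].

12     : [12]
22     : [12, 22]
swap   : [22, 12]
+      : [34]
-31    : [34, -31]
-      : [65]
drop   : []
-9     : [-9]
negate : [9]
dup    : [9, 9]
*      : [81]
dup    : [81, 81]
+      : [162]
2      : [162, 2]
*      : [324]
-9     : [324, -9]
+      : [315]
drop   : []
4      : [4]
negate : [-4]
3      : [-4, 3]
over   : [-4, 3, -4]
mod    : [-4, 3]
18     : [-4, 3, 18]
drop   : [-4, 3]
swap   : [3, -4]
negate : [3, 4]
drop   : [3]
3      : [3, 3]
negate : [3, -3]
swap   : [-3, 3]
swap   : [3, -3]

[3, -3]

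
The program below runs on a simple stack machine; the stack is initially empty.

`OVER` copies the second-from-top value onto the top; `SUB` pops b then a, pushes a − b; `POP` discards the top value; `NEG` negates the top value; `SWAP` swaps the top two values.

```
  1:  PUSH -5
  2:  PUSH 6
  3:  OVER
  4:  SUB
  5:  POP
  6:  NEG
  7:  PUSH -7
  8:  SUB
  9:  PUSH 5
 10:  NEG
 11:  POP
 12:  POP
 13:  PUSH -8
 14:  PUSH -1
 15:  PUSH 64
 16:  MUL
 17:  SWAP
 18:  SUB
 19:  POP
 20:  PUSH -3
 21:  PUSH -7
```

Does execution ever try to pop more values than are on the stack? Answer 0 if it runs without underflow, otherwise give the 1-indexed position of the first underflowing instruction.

0

PUSH -5 → [-5]
PUSH 6  → [-5, 6]
OVER    → [-5, 6, -5]
SUB     → [-5, 11]
POP     → [-5]
NEG     → [5]
PUSH -7 → [5, -7]
SUB     → [12]
PUSH 5  → [12, 5]
NEG     → [12, -5]
POP     → [12]
POP     → []
PUSH -8 → [-8]
PUSH -1 → [-8, -1]
PUSH 64 → [-8, -1, 64]
MUL     → [-8, -64]
SWAP    → [-64, -8]
SUB     → [-56]
POP     → []
PUSH -3 → [-3]
PUSH -7 → [-3, -7]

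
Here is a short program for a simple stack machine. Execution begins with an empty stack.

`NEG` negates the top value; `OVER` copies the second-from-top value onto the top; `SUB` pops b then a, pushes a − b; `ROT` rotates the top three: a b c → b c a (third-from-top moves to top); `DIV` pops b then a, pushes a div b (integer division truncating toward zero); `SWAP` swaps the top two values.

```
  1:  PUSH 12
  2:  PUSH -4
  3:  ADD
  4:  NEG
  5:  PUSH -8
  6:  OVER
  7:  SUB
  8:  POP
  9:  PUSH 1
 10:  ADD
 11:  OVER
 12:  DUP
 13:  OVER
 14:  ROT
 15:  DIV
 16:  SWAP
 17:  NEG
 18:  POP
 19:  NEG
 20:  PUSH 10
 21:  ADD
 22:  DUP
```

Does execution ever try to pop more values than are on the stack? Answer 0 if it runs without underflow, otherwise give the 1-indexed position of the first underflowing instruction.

11

PUSH 12 -> [12]
PUSH -4 -> [12, -4]
ADD     -> [8]
NEG     -> [-8]
PUSH -8 -> [-8, -8]
OVER    -> [-8, -8, -8]
SUB     -> [-8, 0]
POP     -> [-8]
PUSH 1  -> [-8, 1]
ADD     -> [-7]
OVER  — needs 2 operands, stack has 1 → underflow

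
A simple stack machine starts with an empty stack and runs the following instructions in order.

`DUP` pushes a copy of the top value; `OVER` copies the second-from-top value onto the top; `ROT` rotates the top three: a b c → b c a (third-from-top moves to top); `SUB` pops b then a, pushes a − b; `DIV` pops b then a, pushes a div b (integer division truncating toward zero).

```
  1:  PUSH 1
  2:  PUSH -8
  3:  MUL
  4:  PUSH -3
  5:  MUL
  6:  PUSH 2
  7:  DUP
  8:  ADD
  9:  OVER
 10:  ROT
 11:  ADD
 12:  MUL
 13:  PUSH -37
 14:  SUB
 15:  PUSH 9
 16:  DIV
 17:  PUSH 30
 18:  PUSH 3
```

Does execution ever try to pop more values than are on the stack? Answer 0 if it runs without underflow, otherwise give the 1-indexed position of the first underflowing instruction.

PUSH 1   -> 1
PUSH -8  -> 1 -8
MUL      -> -8
PUSH -3  -> -8 -3
MUL      -> 24
PUSH 2   -> 24 2
DUP      -> 24 2 2
ADD      -> 24 4
OVER     -> 24 4 24
ROT      -> 4 24 24
ADD      -> 4 48
MUL      -> 192
PUSH -37 -> 192 -37
SUB      -> 229
PUSH 9   -> 229 9
DIV      -> 25
PUSH 30  -> 25 30
PUSH 3   -> 25 30 3

0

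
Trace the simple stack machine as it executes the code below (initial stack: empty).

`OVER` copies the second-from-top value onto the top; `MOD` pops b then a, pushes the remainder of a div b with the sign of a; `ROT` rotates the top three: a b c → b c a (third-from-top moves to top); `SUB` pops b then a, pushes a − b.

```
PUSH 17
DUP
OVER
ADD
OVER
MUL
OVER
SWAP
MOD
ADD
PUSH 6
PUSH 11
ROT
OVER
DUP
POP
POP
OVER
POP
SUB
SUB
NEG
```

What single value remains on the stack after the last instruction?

-29

PUSH 17  17
DUP      17 17
OVER     17 17 17
ADD      17 34
OVER     17 34 17
MUL      17 578
OVER     17 578 17
SWAP     17 17 578
MOD      17 17
ADD      34
PUSH 6   34 6
PUSH 11  34 6 11
ROT      6 11 34
OVER     6 11 34 11
DUP      6 11 34 11 11
POP      6 11 34 11
POP      6 11 34
OVER     6 11 34 11
POP      6 11 34
SUB      6 -23
SUB      29
NEG      -29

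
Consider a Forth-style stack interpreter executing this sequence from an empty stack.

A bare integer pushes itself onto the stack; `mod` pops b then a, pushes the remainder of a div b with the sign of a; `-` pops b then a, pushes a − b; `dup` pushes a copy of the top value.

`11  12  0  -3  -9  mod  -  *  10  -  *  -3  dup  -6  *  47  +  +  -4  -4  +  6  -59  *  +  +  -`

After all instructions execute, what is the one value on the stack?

11  -> [11]
12  -> [11, 12]
0   -> [11, 12, 0]
-3  -> [11, 12, 0, -3]
-9  -> [11, 12, 0, -3, -9]
mod -> [11, 12, 0, -3]
-   -> [11, 12, 3]
*   -> [11, 36]
10  -> [11, 36, 10]
-   -> [11, 26]
*   -> [286]
-3  -> [286, -3]
dup -> [286, -3, -3]
-6  -> [286, -3, -3, -6]
*   -> [286, -3, 18]
47  -> [286, -3, 18, 47]
+   -> [286, -3, 65]
+   -> [286, 62]
-4  -> [286, 62, -4]
-4  -> [286, 62, -4, -4]
+   -> [286, 62, -8]
6   -> [286, 62, -8, 6]
-59 -> [286, 62, -8, 6, -59]
*   -> [286, 62, -8, -354]
+   -> [286, 62, -362]
+   -> [286, -300]
-   -> [586]

586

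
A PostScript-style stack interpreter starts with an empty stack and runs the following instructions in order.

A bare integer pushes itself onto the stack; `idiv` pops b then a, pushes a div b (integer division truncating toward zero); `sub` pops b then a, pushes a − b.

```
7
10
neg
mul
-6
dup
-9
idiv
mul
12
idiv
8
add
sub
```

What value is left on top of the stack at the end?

-78

7    → [7]
10   → [7, 10]
neg  → [7, -10]
mul  → [-70]
-6   → [-70, -6]
dup  → [-70, -6, -6]
-9   → [-70, -6, -6, -9]
idiv → [-70, -6, 0]
mul  → [-70, 0]
12   → [-70, 0, 12]
idiv → [-70, 0]
8    → [-70, 0, 8]
add  → [-70, 8]
sub  → [-78]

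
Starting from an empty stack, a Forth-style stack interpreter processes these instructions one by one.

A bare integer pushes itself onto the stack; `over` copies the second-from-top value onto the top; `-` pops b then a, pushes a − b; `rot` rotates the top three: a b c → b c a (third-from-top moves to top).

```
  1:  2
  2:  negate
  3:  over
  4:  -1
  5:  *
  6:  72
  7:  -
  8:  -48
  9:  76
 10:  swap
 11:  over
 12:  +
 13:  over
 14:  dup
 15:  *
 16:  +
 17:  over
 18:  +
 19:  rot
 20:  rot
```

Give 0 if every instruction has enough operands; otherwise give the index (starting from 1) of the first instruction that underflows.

2      : 2
negate : -2
over  — needs 2 operands, stack has 1 → underflow

3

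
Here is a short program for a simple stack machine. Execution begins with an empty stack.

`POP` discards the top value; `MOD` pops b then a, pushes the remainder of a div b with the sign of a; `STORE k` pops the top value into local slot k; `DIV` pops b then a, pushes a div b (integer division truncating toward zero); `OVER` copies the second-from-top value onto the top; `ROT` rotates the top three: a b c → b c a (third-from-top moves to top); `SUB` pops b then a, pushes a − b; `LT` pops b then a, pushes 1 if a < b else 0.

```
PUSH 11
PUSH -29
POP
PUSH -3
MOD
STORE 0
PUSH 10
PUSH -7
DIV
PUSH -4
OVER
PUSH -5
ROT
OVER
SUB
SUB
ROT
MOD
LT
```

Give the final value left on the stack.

PUSH 11  -> [11]
PUSH -29 -> [11, -29]
POP      -> [11]
PUSH -3  -> [11, -3]
MOD      -> [2]
STORE 0  -> []
PUSH 10  -> [10]
PUSH -7  -> [10, -7]
DIV      -> [-1]
PUSH -4  -> [-1, -4]
OVER     -> [-1, -4, -1]
PUSH -5  -> [-1, -4, -1, -5]
ROT      -> [-1, -1, -5, -4]
OVER     -> [-1, -1, -5, -4, -5]
SUB      -> [-1, -1, -5, 1]
SUB      -> [-1, -1, -6]
ROT      -> [-1, -6, -1]
MOD      -> [-1, 0]
LT       -> [1]

1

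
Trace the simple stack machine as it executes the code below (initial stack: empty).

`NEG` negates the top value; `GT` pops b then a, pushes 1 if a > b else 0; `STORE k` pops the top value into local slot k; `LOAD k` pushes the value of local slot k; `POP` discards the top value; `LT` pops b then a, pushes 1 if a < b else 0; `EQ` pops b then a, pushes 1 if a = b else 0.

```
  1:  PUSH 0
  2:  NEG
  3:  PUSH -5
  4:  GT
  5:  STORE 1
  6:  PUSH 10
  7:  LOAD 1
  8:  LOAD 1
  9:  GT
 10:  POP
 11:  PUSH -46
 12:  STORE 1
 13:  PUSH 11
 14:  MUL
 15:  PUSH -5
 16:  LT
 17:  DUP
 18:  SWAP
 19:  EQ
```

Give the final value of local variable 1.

-46

PUSH 0   -> [0]
NEG      -> [0]
PUSH -5  -> [0, -5]
GT       -> [1]
STORE 1  -> []
PUSH 10  -> [10]
LOAD 1   -> [10, 1]
LOAD 1   -> [10, 1, 1]
GT       -> [10, 0]
POP      -> [10]
PUSH -46 -> [10, -46]
STORE 1  -> [10]
PUSH 11  -> [10, 11]
MUL      -> [110]
PUSH -5  -> [110, -5]
LT       -> [0]
DUP      -> [0, 0]
SWAP     -> [0, 0]
EQ       -> [1]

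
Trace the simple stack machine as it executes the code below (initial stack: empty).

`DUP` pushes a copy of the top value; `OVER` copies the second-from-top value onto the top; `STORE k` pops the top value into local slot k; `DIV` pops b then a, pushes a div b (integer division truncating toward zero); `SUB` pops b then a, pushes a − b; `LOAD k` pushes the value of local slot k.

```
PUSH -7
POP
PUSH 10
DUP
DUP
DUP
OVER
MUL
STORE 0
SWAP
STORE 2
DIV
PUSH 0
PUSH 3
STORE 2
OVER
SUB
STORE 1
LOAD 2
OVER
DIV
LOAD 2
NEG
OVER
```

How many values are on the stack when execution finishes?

PUSH -7 : -7
POP     : (empty)
PUSH 10 : 10
DUP     : 10 10
DUP     : 10 10 10
DUP     : 10 10 10 10
OVER    : 10 10 10 10 10
MUL     : 10 10 10 100
STORE 0 : 10 10 10
SWAP    : 10 10 10
STORE 2 : 10 10
DIV     : 1
PUSH 0  : 1 0
PUSH 3  : 1 0 3
STORE 2 : 1 0
OVER    : 1 0 1
SUB     : 1 -1
STORE 1 : 1
LOAD 2  : 1 3
OVER    : 1 3 1
DIV     : 1 3
LOAD 2  : 1 3 3
NEG     : 1 3 -3
OVER    : 1 3 -3 3

4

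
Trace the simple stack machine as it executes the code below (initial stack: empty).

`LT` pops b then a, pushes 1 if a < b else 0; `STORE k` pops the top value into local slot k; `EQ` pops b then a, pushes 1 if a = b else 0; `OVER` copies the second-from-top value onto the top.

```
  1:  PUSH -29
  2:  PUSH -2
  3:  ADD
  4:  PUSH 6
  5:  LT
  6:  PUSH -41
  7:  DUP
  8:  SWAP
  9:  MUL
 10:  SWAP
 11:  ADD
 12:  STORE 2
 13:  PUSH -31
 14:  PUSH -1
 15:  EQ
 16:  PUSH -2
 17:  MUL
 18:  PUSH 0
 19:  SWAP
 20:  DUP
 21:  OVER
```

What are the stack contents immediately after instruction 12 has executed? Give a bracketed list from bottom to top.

[]

PUSH -29 → [-29]
PUSH -2  → [-29, -2]
ADD      → [-31]
PUSH 6   → [-31, 6]
LT       → [1]
PUSH -41 → [1, -41]
DUP      → [1, -41, -41]
SWAP     → [1, -41, -41]
MUL      → [1, 1681]
SWAP     → [1681, 1]
ADD      → [1682]
STORE 2  → []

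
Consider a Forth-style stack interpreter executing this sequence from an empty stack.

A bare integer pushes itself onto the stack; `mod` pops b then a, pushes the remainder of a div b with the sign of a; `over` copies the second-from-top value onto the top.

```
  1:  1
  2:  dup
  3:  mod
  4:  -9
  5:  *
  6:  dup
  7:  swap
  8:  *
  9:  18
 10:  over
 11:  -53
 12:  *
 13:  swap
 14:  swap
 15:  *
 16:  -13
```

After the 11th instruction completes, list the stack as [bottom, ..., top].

[0, 18, 0, -53]

1    -> 1
dup  -> 1 1
mod  -> 0
-9   -> 0 -9
*    -> 0
dup  -> 0 0
swap -> 0 0
*    -> 0
18   -> 0 18
over -> 0 18 0
-53  -> 0 18 0 -53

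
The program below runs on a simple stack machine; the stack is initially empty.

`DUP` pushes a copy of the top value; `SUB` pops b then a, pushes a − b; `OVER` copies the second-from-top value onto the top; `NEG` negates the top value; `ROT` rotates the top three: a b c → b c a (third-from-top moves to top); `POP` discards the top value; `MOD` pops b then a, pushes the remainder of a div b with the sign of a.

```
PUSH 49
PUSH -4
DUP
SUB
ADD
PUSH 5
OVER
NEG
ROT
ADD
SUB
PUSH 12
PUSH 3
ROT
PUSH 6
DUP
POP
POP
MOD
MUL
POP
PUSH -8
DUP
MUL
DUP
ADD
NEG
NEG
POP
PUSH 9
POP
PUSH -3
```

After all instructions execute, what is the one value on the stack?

-3

PUSH 49 : [49]
PUSH -4 : [49, -4]
DUP     : [49, -4, -4]
SUB     : [49, 0]
ADD     : [49]
PUSH 5  : [49, 5]
OVER    : [49, 5, 49]
NEG     : [49, 5, -49]
ROT     : [5, -49, 49]
ADD     : [5, 0]
SUB     : [5]
PUSH 12 : [5, 12]
PUSH 3  : [5, 12, 3]
ROT     : [12, 3, 5]
PUSH 6  : [12, 3, 5, 6]
DUP     : [12, 3, 5, 6, 6]
POP     : [12, 3, 5, 6]
POP     : [12, 3, 5]
MOD     : [12, 3]
MUL     : [36]
POP     : []
PUSH -8 : [-8]
DUP     : [-8, -8]
MUL     : [64]
DUP     : [64, 64]
ADD     : [128]
NEG     : [-128]
NEG     : [128]
POP     : []
PUSH 9  : [9]
POP     : []
PUSH -3 : [-3]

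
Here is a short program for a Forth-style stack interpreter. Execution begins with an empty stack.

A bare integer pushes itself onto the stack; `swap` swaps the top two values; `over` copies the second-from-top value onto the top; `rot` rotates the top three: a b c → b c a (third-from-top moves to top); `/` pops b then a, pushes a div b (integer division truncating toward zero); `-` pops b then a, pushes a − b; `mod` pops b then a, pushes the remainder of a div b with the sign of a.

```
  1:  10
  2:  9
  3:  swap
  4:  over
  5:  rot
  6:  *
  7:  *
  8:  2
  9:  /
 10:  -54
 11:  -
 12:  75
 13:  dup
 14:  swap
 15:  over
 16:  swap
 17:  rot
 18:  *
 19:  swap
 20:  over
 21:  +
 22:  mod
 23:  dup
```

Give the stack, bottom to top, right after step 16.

10   -> [10]
9    -> [10, 9]
swap -> [9, 10]
over -> [9, 10, 9]
rot  -> [10, 9, 9]
*    -> [10, 81]
*    -> [810]
2    -> [810, 2]
/    -> [405]
-54  -> [405, -54]
-    -> [459]
75   -> [459, 75]
dup  -> [459, 75, 75]
swap -> [459, 75, 75]
over -> [459, 75, 75, 75]
swap -> [459, 75, 75, 75]

[459, 75, 75, 75]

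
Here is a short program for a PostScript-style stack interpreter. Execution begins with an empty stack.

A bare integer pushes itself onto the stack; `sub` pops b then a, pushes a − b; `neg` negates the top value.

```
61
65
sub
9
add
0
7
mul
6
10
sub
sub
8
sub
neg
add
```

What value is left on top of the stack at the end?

9

61  → [61]
65  → [61, 65]
sub → [-4]
9   → [-4, 9]
add → [5]
0   → [5, 0]
7   → [5, 0, 7]
mul → [5, 0]
6   → [5, 0, 6]
10  → [5, 0, 6, 10]
sub → [5, 0, -4]
sub → [5, 4]
8   → [5, 4, 8]
sub → [5, -4]
neg → [5, 4]
add → [9]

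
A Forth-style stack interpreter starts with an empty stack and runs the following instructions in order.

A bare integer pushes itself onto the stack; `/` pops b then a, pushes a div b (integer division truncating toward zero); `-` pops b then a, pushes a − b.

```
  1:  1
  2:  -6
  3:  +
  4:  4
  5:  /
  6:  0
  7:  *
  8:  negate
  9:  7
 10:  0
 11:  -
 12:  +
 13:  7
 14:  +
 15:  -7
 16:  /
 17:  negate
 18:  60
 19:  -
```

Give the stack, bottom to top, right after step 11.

1      -> 1
-6     -> 1 -6
+      -> -5
4      -> -5 4
/      -> -1
0      -> -1 0
*      -> 0
negate -> 0
7      -> 0 7
0      -> 0 7 0
-      -> 0 7

[0, 7]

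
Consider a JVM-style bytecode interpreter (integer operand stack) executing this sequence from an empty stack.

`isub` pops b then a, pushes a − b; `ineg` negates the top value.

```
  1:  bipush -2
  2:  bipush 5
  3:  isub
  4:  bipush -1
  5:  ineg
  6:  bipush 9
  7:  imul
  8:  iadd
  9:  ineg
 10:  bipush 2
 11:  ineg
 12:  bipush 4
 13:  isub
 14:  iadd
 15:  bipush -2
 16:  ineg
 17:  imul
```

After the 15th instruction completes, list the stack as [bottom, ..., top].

[-8, -2]

bipush -2 → [-2]
bipush 5  → [-2, 5]
isub      → [-7]
bipush -1 → [-7, -1]
ineg      → [-7, 1]
bipush 9  → [-7, 1, 9]
imul      → [-7, 9]
iadd      → [2]
ineg      → [-2]
bipush 2  → [-2, 2]
ineg      → [-2, -2]
bipush 4  → [-2, -2, 4]
isub      → [-2, -6]
iadd      → [-8]
bipush -2 → [-8, -2]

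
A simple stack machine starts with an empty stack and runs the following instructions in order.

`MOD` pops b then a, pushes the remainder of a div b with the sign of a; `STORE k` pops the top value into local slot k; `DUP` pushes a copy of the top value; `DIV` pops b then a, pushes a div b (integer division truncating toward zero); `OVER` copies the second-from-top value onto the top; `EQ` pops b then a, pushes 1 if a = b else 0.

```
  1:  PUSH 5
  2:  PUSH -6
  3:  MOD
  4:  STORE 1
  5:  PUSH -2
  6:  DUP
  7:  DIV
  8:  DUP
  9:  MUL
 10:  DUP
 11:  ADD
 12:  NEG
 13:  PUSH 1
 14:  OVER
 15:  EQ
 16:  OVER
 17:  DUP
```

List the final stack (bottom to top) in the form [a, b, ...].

PUSH 5  -> 5
PUSH -6 -> 5 -6
MOD     -> 5
STORE 1 -> (empty)
PUSH -2 -> -2
DUP     -> -2 -2
DIV     -> 1
DUP     -> 1 1
MUL     -> 1
DUP     -> 1 1
ADD     -> 2
NEG     -> -2
PUSH 1  -> -2 1
OVER    -> -2 1 -2
EQ      -> -2 0
OVER    -> -2 0 -2
DUP     -> -2 0 -2 -2

[-2, 0, -2, -2]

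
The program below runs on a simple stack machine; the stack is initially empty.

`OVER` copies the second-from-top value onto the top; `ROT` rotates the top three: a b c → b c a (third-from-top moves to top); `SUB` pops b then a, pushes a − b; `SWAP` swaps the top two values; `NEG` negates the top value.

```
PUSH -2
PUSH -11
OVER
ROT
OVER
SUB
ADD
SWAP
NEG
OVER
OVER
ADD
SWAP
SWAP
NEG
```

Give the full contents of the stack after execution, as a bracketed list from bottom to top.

[-2, 11, -9]

PUSH -2  → -2
PUSH -11 → -2 -11
OVER     → -2 -11 -2
ROT      → -11 -2 -2
OVER     → -11 -2 -2 -2
SUB      → -11 -2 0
ADD      → -11 -2
SWAP     → -2 -11
NEG      → -2 11
OVER     → -2 11 -2
OVER     → -2 11 -2 11
ADD      → -2 11 9
SWAP     → -2 9 11
SWAP     → -2 11 9
NEG      → -2 11 -9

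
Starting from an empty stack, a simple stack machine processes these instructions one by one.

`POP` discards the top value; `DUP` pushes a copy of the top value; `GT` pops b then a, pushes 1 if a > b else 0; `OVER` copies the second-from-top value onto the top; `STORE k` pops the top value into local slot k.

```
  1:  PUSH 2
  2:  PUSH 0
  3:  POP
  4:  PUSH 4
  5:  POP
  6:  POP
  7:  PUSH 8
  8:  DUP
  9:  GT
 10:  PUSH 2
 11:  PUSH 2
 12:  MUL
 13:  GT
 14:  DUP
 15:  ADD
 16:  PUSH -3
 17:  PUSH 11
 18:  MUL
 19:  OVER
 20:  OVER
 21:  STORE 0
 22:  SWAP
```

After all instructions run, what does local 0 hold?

PUSH 2  -> 2
PUSH 0  -> 2 0
POP     -> 2
PUSH 4  -> 2 4
POP     -> 2
POP     -> (empty)
PUSH 8  -> 8
DUP     -> 8 8
GT      -> 0
PUSH 2  -> 0 2
PUSH 2  -> 0 2 2
MUL     -> 0 4
GT      -> 0
DUP     -> 0 0
ADD     -> 0
PUSH -3 -> 0 -3
PUSH 11 -> 0 -3 11
MUL     -> 0 -33
OVER    -> 0 -33 0
OVER    -> 0 -33 0 -33
STORE 0 -> 0 -33 0
SWAP    -> 0 0 -33

-33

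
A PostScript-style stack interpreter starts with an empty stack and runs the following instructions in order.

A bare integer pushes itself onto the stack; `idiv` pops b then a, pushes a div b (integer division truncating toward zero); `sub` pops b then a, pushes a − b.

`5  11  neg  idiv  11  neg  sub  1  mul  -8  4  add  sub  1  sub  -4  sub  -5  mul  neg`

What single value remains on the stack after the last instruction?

90

5    -> [5]
11   -> [5, 11]
neg  -> [5, -11]
idiv -> [0]
11   -> [0, 11]
neg  -> [0, -11]
sub  -> [11]
1    -> [11, 1]
mul  -> [11]
-8   -> [11, -8]
4    -> [11, -8, 4]
add  -> [11, -4]
sub  -> [15]
1    -> [15, 1]
sub  -> [14]
-4   -> [14, -4]
sub  -> [18]
-5   -> [18, -5]
mul  -> [-90]
neg  -> [90]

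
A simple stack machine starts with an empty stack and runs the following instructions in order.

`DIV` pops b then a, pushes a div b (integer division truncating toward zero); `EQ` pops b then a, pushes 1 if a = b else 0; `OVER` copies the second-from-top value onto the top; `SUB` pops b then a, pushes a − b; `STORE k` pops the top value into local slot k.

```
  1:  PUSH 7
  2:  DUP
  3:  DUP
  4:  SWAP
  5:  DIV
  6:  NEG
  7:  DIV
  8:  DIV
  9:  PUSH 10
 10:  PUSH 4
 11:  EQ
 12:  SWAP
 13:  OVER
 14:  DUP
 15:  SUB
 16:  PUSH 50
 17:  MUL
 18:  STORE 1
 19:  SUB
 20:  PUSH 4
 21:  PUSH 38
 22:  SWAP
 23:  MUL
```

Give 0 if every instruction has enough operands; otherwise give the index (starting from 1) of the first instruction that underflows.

PUSH 7 -> 7
DUP    -> 7 7
DUP    -> 7 7 7
SWAP   -> 7 7 7
DIV    -> 7 1
NEG    -> 7 -1
DIV    -> -7
DIV  — needs 2 operands, stack has 1 → underflow

8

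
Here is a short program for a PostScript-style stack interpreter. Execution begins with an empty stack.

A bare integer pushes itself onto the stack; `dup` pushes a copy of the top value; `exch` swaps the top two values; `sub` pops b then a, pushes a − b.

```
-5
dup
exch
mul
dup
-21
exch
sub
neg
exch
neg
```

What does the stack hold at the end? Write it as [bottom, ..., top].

[46, -25]

-5   → -5
dup  → -5 -5
exch → -5 -5
mul  → 25
dup  → 25 25
-21  → 25 25 -21
exch → 25 -21 25
sub  → 25 -46
neg  → 25 46
exch → 46 25
neg  → 46 -25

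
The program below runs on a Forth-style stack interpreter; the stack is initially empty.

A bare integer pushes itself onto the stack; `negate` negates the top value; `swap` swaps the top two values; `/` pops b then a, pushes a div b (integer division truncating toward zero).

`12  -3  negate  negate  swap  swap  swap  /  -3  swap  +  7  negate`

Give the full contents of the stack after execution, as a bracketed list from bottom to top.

12     -> 12
-3     -> 12 -3
negate -> 12 3
negate -> 12 -3
swap   -> -3 12
swap   -> 12 -3
swap   -> -3 12
/      -> 0
-3     -> 0 -3
swap   -> -3 0
+      -> -3
7      -> -3 7
negate -> -3 -7

[-3, -7]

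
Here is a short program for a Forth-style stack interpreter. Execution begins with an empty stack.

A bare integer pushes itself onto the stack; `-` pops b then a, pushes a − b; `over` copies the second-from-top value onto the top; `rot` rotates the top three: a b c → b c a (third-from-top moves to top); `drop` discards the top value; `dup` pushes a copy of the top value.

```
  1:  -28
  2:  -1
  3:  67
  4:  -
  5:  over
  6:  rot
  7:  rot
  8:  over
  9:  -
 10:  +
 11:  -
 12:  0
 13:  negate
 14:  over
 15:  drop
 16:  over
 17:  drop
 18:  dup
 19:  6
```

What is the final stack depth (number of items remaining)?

4

-28    -> [-28]
-1     -> [-28, -1]
67     -> [-28, -1, 67]
-      -> [-28, -68]
over   -> [-28, -68, -28]
rot    -> [-68, -28, -28]
rot    -> [-28, -28, -68]
over   -> [-28, -28, -68, -28]
-      -> [-28, -28, -40]
+      -> [-28, -68]
-      -> [40]
0      -> [40, 0]
negate -> [40, 0]
over   -> [40, 0, 40]
drop   -> [40, 0]
over   -> [40, 0, 40]
drop   -> [40, 0]
dup    -> [40, 0, 0]
6      -> [40, 0, 0, 6]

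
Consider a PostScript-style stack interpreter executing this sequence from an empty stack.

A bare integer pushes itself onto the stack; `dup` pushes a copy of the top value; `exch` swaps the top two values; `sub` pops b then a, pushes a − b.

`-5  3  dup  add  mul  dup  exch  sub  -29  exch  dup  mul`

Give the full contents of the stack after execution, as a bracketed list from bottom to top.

-5   -> -5
3    -> -5 3
dup  -> -5 3 3
add  -> -5 6
mul  -> -30
dup  -> -30 -30
exch -> -30 -30
sub  -> 0
-29  -> 0 -29
exch -> -29 0
dup  -> -29 0 0
mul  -> -29 0

[-29, 0]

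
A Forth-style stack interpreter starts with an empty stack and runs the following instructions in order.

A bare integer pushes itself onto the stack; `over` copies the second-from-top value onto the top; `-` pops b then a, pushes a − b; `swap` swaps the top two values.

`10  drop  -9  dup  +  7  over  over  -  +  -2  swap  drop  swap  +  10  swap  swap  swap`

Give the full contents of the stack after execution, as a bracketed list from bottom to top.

[10, -20]

10   -> 10
drop -> (empty)
-9   -> -9
dup  -> -9 -9
+    -> -18
7    -> -18 7
over -> -18 7 -18
over -> -18 7 -18 7
-    -> -18 7 -25
+    -> -18 -18
-2   -> -18 -18 -2
swap -> -18 -2 -18
drop -> -18 -2
swap -> -2 -18
+    -> -20
10   -> -20 10
swap -> 10 -20
swap -> -20 10
swap -> 10 -20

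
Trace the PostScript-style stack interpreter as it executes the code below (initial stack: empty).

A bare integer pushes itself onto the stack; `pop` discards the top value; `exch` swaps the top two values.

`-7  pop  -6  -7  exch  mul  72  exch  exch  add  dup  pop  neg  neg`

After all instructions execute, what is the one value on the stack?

114

-7    -7
pop   (empty)
-6    -6
-7    -6 -7
exch  -7 -6
mul   42
72    42 72
exch  72 42
exch  42 72
add   114
dup   114 114
pop   114
neg   -114
neg   114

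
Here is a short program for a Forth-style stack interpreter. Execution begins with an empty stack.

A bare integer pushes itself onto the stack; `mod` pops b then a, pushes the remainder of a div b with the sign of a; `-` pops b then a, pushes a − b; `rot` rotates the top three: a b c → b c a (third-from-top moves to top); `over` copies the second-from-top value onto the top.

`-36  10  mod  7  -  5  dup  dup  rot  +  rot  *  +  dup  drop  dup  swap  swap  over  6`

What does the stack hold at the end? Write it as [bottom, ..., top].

[-125, -125, -125, 6]

-36  : [-36]
10   : [-36, 10]
mod  : [-6]
7    : [-6, 7]
-    : [-13]
5    : [-13, 5]
dup  : [-13, 5, 5]
dup  : [-13, 5, 5, 5]
rot  : [-13, 5, 5, 5]
+    : [-13, 5, 10]
rot  : [5, 10, -13]
*    : [5, -130]
+    : [-125]
dup  : [-125, -125]
drop : [-125]
dup  : [-125, -125]
swap : [-125, -125]
swap : [-125, -125]
over : [-125, -125, -125]
6    : [-125, -125, -125, 6]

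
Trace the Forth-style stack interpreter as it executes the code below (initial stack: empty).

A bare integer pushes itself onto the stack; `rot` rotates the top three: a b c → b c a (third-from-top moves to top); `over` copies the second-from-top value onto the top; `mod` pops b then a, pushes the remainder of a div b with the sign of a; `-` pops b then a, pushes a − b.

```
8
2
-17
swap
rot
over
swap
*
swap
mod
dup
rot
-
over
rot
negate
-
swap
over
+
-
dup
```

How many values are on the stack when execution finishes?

8       [8]
2       [8, 2]
-17     [8, 2, -17]
swap    [8, -17, 2]
rot     [-17, 2, 8]
over    [-17, 2, 8, 2]
swap    [-17, 2, 2, 8]
*       [-17, 2, 16]
swap    [-17, 16, 2]
mod     [-17, 0]
dup     [-17, 0, 0]
rot     [0, 0, -17]
-       [0, 17]
over    [0, 17, 0]
rot     [17, 0, 0]
negate  [17, 0, 0]
-       [17, 0]
swap    [0, 17]
over    [0, 17, 0]
+       [0, 17]
-       [-17]
dup     [-17, -17]

2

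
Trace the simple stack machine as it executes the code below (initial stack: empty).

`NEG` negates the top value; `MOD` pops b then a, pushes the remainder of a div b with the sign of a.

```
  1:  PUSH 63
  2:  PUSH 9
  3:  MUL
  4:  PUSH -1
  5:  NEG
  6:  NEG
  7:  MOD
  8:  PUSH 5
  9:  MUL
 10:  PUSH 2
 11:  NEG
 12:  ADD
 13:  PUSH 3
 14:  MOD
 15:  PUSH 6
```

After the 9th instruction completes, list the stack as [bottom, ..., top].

PUSH 63 : [63]
PUSH 9  : [63, 9]
MUL     : [567]
PUSH -1 : [567, -1]
NEG     : [567, 1]
NEG     : [567, -1]
MOD     : [0]
PUSH 5  : [0, 5]
MUL     : [0]

[0]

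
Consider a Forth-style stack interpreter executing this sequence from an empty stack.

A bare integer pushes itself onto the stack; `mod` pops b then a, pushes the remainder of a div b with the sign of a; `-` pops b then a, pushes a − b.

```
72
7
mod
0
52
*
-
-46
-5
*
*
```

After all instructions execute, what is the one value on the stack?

72   [72]
7    [72, 7]
mod  [2]
0    [2, 0]
52   [2, 0, 52]
*    [2, 0]
-    [2]
-46  [2, -46]
-5   [2, -46, -5]
*    [2, 230]
*    [460]

460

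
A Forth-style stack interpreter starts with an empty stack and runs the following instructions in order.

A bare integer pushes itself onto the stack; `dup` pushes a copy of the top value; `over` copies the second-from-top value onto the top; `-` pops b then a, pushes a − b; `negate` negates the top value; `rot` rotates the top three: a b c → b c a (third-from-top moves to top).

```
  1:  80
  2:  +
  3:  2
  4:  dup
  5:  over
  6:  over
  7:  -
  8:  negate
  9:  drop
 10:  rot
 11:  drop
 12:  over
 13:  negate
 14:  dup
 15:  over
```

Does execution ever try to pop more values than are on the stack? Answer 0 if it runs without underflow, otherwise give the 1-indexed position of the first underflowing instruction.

80  [80]
+  — needs 2 operands, stack has 1 → underflow

2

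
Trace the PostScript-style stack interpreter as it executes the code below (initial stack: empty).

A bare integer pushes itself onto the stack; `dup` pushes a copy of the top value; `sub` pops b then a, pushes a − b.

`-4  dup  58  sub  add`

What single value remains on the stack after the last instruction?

-4  → -4
dup → -4 -4
58  → -4 -4 58
sub → -4 -62
add → -66

-66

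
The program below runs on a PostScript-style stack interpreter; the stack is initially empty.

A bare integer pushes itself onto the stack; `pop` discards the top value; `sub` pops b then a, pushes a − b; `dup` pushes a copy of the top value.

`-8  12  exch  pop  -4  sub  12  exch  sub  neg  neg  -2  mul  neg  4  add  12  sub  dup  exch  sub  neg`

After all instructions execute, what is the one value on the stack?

-8   : -8
12   : -8 12
exch : 12 -8
pop  : 12
-4   : 12 -4
sub  : 16
12   : 16 12
exch : 12 16
sub  : -4
neg  : 4
neg  : -4
-2   : -4 -2
mul  : 8
neg  : -8
4    : -8 4
add  : -4
12   : -4 12
sub  : -16
dup  : -16 -16
exch : -16 -16
sub  : 0
neg  : 0

0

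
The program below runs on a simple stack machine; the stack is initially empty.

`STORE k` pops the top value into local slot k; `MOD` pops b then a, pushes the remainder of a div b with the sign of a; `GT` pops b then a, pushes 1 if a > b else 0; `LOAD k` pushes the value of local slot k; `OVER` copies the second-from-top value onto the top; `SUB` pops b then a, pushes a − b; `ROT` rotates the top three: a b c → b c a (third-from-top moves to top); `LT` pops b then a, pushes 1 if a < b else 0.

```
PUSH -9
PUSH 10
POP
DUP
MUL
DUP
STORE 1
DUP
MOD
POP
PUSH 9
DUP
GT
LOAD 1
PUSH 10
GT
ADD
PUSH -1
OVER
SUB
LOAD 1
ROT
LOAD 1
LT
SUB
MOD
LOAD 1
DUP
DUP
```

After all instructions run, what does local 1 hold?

PUSH -9 : [-9]
PUSH 10 : [-9, 10]
POP     : [-9]
DUP     : [-9, -9]
MUL     : [81]
DUP     : [81, 81]
STORE 1 : [81]
DUP     : [81, 81]
MOD     : [0]
POP     : []
PUSH 9  : [9]
DUP     : [9, 9]
GT      : [0]
LOAD 1  : [0, 81]
PUSH 10 : [0, 81, 10]
GT      : [0, 1]
ADD     : [1]
PUSH -1 : [1, -1]
OVER    : [1, -1, 1]
SUB     : [1, -2]
LOAD 1  : [1, -2, 81]
ROT     : [-2, 81, 1]
LOAD 1  : [-2, 81, 1, 81]
LT      : [-2, 81, 1]
SUB     : [-2, 80]
MOD     : [-2]
LOAD 1  : [-2, 81]
DUP     : [-2, 81, 81]
DUP     : [-2, 81, 81, 81]

81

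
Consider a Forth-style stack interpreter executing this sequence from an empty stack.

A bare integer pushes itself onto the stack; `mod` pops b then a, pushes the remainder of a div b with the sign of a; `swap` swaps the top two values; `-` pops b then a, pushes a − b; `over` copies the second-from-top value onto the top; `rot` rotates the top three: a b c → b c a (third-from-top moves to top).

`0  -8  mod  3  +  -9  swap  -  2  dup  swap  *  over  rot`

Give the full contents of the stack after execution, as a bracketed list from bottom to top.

[4, -12, -12]

0    : 0
-8   : 0 -8
mod  : 0
3    : 0 3
+    : 3
-9   : 3 -9
swap : -9 3
-    : -12
2    : -12 2
dup  : -12 2 2
swap : -12 2 2
*    : -12 4
over : -12 4 -12
rot  : 4 -12 -12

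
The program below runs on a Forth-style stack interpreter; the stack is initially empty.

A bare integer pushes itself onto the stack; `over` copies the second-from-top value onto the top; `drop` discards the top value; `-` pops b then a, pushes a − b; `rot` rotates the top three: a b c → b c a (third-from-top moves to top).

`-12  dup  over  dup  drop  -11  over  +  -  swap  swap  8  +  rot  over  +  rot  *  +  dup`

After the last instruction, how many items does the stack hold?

2

-12   -12
dup   -12 -12
over  -12 -12 -12
dup   -12 -12 -12 -12
drop  -12 -12 -12
-11   -12 -12 -12 -11
over  -12 -12 -12 -11 -12
+     -12 -12 -12 -23
-     -12 -12 11
swap  -12 11 -12
swap  -12 -12 11
8     -12 -12 11 8
+     -12 -12 19
rot   -12 19 -12
over  -12 19 -12 19
+     -12 19 7
rot   19 7 -12
*     19 -84
+     -65
dup   -65 -65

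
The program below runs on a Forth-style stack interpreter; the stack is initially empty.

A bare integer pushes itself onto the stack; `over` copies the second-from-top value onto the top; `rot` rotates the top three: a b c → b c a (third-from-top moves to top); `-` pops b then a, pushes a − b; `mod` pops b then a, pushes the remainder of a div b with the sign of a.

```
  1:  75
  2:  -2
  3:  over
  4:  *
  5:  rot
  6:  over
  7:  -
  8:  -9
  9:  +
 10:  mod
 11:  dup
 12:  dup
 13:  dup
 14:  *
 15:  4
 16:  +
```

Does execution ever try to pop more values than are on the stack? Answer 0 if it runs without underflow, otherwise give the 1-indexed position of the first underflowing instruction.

5

75   -> [75]
-2   -> [75, -2]
over -> [75, -2, 75]
*    -> [75, -150]
rot  — needs 3 operands, stack has 2 → underflow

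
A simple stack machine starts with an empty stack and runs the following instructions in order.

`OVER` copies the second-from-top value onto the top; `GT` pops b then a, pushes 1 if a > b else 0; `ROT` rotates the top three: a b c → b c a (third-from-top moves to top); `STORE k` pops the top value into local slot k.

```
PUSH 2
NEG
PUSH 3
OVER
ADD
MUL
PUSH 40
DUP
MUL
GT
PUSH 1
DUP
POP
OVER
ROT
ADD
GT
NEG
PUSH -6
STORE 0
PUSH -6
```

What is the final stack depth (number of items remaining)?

2

PUSH 2  → [2]
NEG     → [-2]
PUSH 3  → [-2, 3]
OVER    → [-2, 3, -2]
ADD     → [-2, 1]
MUL     → [-2]
PUSH 40 → [-2, 40]
DUP     → [-2, 40, 40]
MUL     → [-2, 1600]
GT      → [0]
PUSH 1  → [0, 1]
DUP     → [0, 1, 1]
POP     → [0, 1]
OVER    → [0, 1, 0]
ROT     → [1, 0, 0]
ADD     → [1, 0]
GT      → [1]
NEG     → [-1]
PUSH -6 → [-1, -6]
STORE 0 → [-1]
PUSH -6 → [-1, -6]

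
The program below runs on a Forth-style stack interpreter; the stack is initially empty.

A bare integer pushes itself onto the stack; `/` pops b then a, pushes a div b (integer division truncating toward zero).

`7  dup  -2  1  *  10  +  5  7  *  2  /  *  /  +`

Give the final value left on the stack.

7

7   -> 7
dup -> 7 7
-2  -> 7 7 -2
1   -> 7 7 -2 1
*   -> 7 7 -2
10  -> 7 7 -2 10
+   -> 7 7 8
5   -> 7 7 8 5
7   -> 7 7 8 5 7
*   -> 7 7 8 35
2   -> 7 7 8 35 2
/   -> 7 7 8 17
*   -> 7 7 136
/   -> 7 0
+   -> 7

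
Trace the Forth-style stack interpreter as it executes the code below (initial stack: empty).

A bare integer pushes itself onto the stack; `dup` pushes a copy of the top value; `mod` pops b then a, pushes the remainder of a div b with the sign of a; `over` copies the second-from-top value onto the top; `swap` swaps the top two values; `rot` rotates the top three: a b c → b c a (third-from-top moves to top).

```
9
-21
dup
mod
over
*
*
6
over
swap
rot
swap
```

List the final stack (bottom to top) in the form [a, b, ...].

9     [9]
-21   [9, -21]
dup   [9, -21, -21]
mod   [9, 0]
over  [9, 0, 9]
*     [9, 0]
*     [0]
6     [0, 6]
over  [0, 6, 0]
swap  [0, 0, 6]
rot   [0, 6, 0]
swap  [0, 0, 6]

[0, 0, 6]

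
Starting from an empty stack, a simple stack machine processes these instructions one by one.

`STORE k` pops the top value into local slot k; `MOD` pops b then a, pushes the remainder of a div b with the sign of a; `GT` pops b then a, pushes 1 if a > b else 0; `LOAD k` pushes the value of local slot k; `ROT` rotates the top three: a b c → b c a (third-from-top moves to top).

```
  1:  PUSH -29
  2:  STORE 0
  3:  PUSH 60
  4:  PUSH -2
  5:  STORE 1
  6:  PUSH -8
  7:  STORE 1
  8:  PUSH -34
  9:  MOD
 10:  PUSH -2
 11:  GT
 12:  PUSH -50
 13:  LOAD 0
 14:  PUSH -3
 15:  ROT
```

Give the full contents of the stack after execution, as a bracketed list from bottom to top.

[1, -29, -3, -50]

PUSH -29  -29
STORE 0   (empty)
PUSH 60   60
PUSH -2   60 -2
STORE 1   60
PUSH -8   60 -8
STORE 1   60
PUSH -34  60 -34
MOD       26
PUSH -2   26 -2
GT        1
PUSH -50  1 -50
LOAD 0    1 -50 -29
PUSH -3   1 -50 -29 -3
ROT       1 -29 -3 -50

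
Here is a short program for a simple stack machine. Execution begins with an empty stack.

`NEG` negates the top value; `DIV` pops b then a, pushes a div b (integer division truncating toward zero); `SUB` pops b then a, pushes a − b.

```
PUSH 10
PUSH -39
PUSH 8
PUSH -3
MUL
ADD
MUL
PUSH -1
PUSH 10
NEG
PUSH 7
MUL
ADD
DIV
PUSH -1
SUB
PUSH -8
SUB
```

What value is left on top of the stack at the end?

17

PUSH 10  → 10
PUSH -39 → 10 -39
PUSH 8   → 10 -39 8
PUSH -3  → 10 -39 8 -3
MUL      → 10 -39 -24
ADD      → 10 -63
MUL      → -630
PUSH -1  → -630 -1
PUSH 10  → -630 -1 10
NEG      → -630 -1 -10
PUSH 7   → -630 -1 -10 7
MUL      → -630 -1 -70
ADD      → -630 -71
DIV      → 8
PUSH -1  → 8 -1
SUB      → 9
PUSH -8  → 9 -8
SUB      → 17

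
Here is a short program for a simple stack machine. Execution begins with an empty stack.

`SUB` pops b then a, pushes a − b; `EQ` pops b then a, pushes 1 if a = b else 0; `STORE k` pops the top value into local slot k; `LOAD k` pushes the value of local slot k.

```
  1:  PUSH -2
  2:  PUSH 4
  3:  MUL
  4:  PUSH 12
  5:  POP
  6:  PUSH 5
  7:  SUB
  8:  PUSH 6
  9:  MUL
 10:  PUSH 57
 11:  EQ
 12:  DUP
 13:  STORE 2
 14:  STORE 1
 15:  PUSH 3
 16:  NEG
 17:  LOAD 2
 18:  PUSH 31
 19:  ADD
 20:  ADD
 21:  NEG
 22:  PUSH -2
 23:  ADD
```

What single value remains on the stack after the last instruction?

PUSH -2  [-2]
PUSH 4   [-2, 4]
MUL      [-8]
PUSH 12  [-8, 12]
POP      [-8]
PUSH 5   [-8, 5]
SUB      [-13]
PUSH 6   [-13, 6]
MUL      [-78]
PUSH 57  [-78, 57]
EQ       [0]
DUP      [0, 0]
STORE 2  [0]
STORE 1  []
PUSH 3   [3]
NEG      [-3]
LOAD 2   [-3, 0]
PUSH 31  [-3, 0, 31]
ADD      [-3, 31]
ADD      [28]
NEG      [-28]
PUSH -2  [-28, -2]
ADD      [-30]

-30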